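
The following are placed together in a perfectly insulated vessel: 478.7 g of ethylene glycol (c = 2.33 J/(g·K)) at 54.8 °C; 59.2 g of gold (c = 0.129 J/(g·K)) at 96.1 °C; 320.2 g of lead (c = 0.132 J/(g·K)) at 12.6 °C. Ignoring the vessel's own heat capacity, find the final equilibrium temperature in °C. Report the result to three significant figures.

Σ mᵢcᵢ(T − Tᵢ) = 0  ⇒  T = Σ mᵢcᵢTᵢ / Σ mᵢcᵢ
Σ mᵢcᵢ = 478.7×2.33 + 59.2×0.129 + 320.2×0.132 = 1165.2742
Σ mᵢcᵢTᵢ = 1115.371×54.8 + 7.6368×96.1 + 42.2664×12.6 = 62389
T = 62389 / 1165.2742 = 53.54 °C

T_f = 53.5 °C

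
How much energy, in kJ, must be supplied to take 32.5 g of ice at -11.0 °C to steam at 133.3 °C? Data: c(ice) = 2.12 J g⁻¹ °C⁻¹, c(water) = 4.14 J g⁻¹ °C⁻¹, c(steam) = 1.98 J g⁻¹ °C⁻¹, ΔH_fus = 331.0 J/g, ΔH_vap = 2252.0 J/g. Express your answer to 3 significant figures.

q1 (heat ice -11.0→0.0 °C): 32.5 × 2.12 × 11.0 = 758 J
q2 (melt at 0 °C): 32.5 × 331.0 = 10758 J
q3 (heat water 0.0→100.0 °C): 32.5 × 4.14 × 100.0 = 13455 J
q4 (vaporize at 100 °C): 32.5 × 2252.0 = 73190 J
q5 (heat steam 100.0→133.3 °C): 32.5 × 1.98 × 33.3 = 2143 J
Total: 758 + 10758 + 13455 + 73190 + 2143 = 100304 J = 100 kJ

q = 100 kJ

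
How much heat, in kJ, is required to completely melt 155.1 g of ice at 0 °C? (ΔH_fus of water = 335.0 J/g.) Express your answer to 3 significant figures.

q = 52.0 kJ

q = m × ΔH_fus = 155.1 × 335.0 = 51960 J = 52.0 kJ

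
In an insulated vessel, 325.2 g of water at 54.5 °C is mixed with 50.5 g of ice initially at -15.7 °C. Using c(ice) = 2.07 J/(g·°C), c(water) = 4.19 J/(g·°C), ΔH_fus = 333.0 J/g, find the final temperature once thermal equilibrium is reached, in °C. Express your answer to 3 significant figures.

T_f = 35.4 °C

Heat to bring ice to 0 °C and melt it: q₁ = 50.5×2.07×15.7 + 50.5×333.0 = 18458 J
Heat the water can supply cooling to 0 °C: 325.2×4.19×54.5 = 74261.0 J > q₁, so all ice melts.
Energy balance: 325.2×4.19×(54.5 − T) = 18458 + 50.5×4.19×(T − 0)
1362.588(54.5 − T) = 18458 + 211.595 T
74261.0 − 18458 = 1574.183 T
T = 55803.0 / 1574.183 = 35.449 °C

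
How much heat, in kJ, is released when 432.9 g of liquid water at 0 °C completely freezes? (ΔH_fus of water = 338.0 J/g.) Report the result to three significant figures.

q = m × ΔH_fus = 432.9 × 338.0 = 146300 J = 146 kJ

q = 146 kJ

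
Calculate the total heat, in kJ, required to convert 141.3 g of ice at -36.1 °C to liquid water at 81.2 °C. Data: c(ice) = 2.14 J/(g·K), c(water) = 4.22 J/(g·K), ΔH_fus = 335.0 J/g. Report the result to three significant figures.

q = 107 kJ

q1 (heat ice -36.1→0.0 °C): 141.3 × 2.14 × 36.1 = 10916 J
q2 (melt at 0 °C): 141.3 × 335.0 = 47336 J
q3 (heat water 0.0→81.2 °C): 141.3 × 4.22 × 81.2 = 48418 J
Total: 10916 + 47336 + 48418 = 106670 J = 107 kJ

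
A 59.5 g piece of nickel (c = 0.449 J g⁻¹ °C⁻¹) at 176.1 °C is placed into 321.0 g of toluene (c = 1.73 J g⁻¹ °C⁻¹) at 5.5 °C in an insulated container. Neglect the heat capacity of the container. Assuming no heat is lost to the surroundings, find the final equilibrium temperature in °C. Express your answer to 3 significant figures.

Heat lost by nickel = heat gained by toluene.
(59.5)(0.449)(176.1 − T) = (321.0)(1.73)(T − 5.5)
26.7155 (176.1 − T) = 555.33 (T − 5.5)
4704.6 − 26.7155 T = 555.33 T − 3054.3
7758.9 = 582.0455 T
T = 13.33 °C

T_f = 13.3 °C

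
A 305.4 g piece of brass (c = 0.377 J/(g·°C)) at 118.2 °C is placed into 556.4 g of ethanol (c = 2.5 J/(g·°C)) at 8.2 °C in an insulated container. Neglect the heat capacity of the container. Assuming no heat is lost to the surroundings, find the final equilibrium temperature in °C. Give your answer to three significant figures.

T_f = 16.6 °C

Heat lost by brass = heat gained by ethanol.
(305.4)(0.377)(118.2 − T) = (556.4)(2.5)(T − 8.2)
115.1358 (118.2 − T) = 1391 (T − 8.2)
13609 − 115.1358 T = 1391 T − 11406
25015 = 1506.1358 T
T = 16.61 °C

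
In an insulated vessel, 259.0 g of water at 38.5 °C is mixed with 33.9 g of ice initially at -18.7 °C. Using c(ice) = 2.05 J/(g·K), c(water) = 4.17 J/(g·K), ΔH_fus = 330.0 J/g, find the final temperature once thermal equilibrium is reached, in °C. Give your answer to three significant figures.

Heat to bring ice to 0 °C and melt it: q₁ = 33.9×2.05×18.7 + 33.9×330.0 = 12487 J
Heat the water can supply cooling to 0 °C: 259.0×4.17×38.5 = 41581.2 J > q₁, so all ice melts.
Energy balance: 259.0×4.17×(38.5 − T) = 12487 + 33.9×4.17×(T − 0)
1080.03(38.5 − T) = 12487 + 141.363 T
41581.2 − 12487 = 1221.393 T
T = 29094.2 / 1221.393 = 23.82 °C

T_f = 23.8 °C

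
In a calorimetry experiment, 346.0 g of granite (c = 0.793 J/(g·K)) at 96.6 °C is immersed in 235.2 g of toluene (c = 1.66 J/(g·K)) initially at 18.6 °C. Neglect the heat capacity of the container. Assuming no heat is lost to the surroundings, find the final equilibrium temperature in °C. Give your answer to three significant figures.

Heat lost by granite = heat gained by toluene.
(346.0)(0.793)(96.6 − T) = (235.2)(1.66)(T − 18.6)
274.378 (96.6 − T) = 390.432 (T − 18.6)
26505 − 274.378 T = 390.432 T − 7262.0
33767.0 = 664.810 T
T = 50.79 °C

T_f = 50.8 °C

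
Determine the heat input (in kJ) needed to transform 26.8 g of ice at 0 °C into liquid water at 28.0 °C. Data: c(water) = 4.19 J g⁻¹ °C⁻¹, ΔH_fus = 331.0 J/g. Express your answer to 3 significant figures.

q = 12.0 kJ

q1 (melt at 0 °C): 26.8 × 331.0 = 8871 J
q2 (heat water 0.0→28.0 °C): 26.8 × 4.19 × 28.0 = 3144 J
Total: 8871 + 3144 = 12015 J = 12.0 kJ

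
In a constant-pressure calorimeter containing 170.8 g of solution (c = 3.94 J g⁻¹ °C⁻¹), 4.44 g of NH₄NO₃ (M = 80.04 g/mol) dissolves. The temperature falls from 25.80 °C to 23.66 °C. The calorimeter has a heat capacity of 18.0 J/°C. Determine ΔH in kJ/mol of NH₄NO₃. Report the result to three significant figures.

ΔH = 26.7 kJ/mol

|ΔT| = |23.66 − 25.80| = 2.14 °C
|q_surr| = (170.8 × 3.94 + 18.0) × 2.14 = 690.952 × 2.14 = 1479 J
n(NH₄NO₃) = 4.44 / 80.04 = 0.05547 mol
Temperature fell, so q_rxn = +|q_surr| = 1.479 kJ
ΔH = q_rxn / n = 26.66 kJ/mol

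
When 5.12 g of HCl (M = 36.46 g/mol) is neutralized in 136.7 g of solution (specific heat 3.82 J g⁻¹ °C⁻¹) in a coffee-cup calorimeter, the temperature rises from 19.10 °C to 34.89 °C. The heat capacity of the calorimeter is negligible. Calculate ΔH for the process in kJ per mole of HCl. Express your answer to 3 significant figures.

ΔH = -58.7 kJ/mol

|ΔT| = |34.89 − 19.10| = 15.79 °C
|q_surr| = (136.7 × 3.82) × 15.79 = 522.194 × 15.79 = 8245 J
n(HCl) = 5.12 / 36.46 = 0.1404 mol
Temperature rose, so q_rxn = −|q_surr| = -8.245 kJ
ΔH = q_rxn / n = -58.73 kJ/mol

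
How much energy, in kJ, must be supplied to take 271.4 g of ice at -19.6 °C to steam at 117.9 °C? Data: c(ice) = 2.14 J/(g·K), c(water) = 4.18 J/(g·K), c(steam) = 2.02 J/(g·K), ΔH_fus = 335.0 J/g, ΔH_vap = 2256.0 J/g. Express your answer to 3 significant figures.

q = 838 kJ

q1 (heat ice -19.6→0.0 °C): 271.4 × 2.14 × 19.6 = 11384 J
q2 (melt at 0 °C): 271.4 × 335.0 = 90919 J
q3 (heat water 0.0→100.0 °C): 271.4 × 4.18 × 100.0 = 113445 J
q4 (vaporize at 100 °C): 271.4 × 2256.0 = 612278 J
q5 (heat steam 100.0→117.9 °C): 271.4 × 2.02 × 17.9 = 9813 J
Total: 11384 + 90919 + 113445 + 612278 + 9813 = 837839 J = 838 kJ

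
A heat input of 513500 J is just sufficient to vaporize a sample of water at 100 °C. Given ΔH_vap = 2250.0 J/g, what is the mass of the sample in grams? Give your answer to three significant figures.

m = 228 g

m = q / ΔH_vap = 513500 J / 2250.0 J/g = 228 g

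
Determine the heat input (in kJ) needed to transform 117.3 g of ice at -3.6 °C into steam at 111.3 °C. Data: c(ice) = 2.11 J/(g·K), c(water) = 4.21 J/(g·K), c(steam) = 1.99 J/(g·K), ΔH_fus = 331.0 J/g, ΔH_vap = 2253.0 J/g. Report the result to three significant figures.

q = 356 kJ

q1 (heat ice -3.6→0.0 °C): 117.3 × 2.11 × 3.6 = 891 J
q2 (melt at 0 °C): 117.3 × 331.0 = 38826 J
q3 (heat water 0.0→100.0 °C): 117.3 × 4.21 × 100.0 = 49383 J
q4 (vaporize at 100 °C): 117.3 × 2253.0 = 264277 J
q5 (heat steam 100.0→111.3 °C): 117.3 × 1.99 × 11.3 = 2638 J
Total: 891 + 38826 + 49383 + 264277 + 2638 = 356015 J = 356 kJ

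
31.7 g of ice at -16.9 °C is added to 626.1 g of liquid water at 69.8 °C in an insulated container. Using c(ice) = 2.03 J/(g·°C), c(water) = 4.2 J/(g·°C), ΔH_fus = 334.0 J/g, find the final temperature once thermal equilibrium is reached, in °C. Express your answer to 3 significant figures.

Heat to bring ice to 0 °C and melt it: q₁ = 31.7×2.03×16.9 + 31.7×334.0 = 11675 J
Heat the water can supply cooling to 0 °C: 626.1×4.2×69.8 = 183547 J > q₁, so all ice melts.
Energy balance: 626.1×4.2×(69.8 − T) = 11675 + 31.7×4.2×(T − 0)
2629.62(69.8 − T) = 11675 + 133.14 T
183547 − 11675 = 2762.76 T
T = 171872 / 2762.76 = 62.21 °C

T_f = 62.2 °C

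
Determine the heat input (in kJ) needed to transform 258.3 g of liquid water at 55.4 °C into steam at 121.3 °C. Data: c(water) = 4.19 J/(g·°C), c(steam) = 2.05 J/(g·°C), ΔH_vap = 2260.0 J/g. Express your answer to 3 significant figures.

q = 643 kJ

q1 (heat water 55.4→100.0 °C): 258.3 × 4.19 × 44.6 = 48270 J
q2 (vaporize at 100 °C): 258.3 × 2260.0 = 583758 J
q3 (heat steam 100.0→121.3 °C): 258.3 × 2.05 × 21.3 = 11279 J
Total: 48270 + 583758 + 11279 = 643307 J = 643 kJ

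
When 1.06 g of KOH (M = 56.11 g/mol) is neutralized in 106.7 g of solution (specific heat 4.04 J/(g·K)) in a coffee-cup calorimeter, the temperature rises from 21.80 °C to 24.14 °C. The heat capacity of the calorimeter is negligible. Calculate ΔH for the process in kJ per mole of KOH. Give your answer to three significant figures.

|ΔT| = |24.14 − 21.80| = 2.34 °C
|q_surr| = (106.7 × 4.04) × 2.34 = 431.068 × 2.34 = 1009 J
n(KOH) = 1.06 / 56.11 = 0.01889 mol
Temperature rose, so q_rxn = −|q_surr| = -1.009 kJ
ΔH = q_rxn / n = -53.41 kJ/mol

ΔH = -53.4 kJ/mol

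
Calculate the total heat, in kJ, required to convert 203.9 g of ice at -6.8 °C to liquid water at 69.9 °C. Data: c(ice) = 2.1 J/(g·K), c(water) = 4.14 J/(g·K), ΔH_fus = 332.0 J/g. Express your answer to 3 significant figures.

q1 (heat ice -6.8→0.0 °C): 203.9 × 2.1 × 6.8 = 2912 J
q2 (melt at 0 °C): 203.9 × 332.0 = 67695 J
q3 (heat water 0.0→69.9 °C): 203.9 × 4.14 × 69.9 = 59006 J
Total: 2912 + 67695 + 59006 = 129613 J = 130 kJ

q = 130 kJ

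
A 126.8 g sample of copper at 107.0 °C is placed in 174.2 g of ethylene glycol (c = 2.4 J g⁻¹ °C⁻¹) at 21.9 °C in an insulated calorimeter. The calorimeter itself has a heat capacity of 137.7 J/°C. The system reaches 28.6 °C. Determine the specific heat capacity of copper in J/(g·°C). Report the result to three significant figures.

c = 0.375 J/(g·°C)

q_gained = (174.2 × 2.4 + 137.7) × (28.6 − 21.9) = 3724 J
q_lost = 126.8 × c × (107.0 − 28.6) = 9941.12 c
Set equal: c = 3724 / 9941.12 = 0.375 J/(g·°C)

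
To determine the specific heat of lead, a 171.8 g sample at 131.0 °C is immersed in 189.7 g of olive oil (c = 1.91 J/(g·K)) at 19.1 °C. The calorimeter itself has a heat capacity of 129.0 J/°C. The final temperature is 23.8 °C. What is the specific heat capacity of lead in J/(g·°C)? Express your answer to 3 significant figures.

c = 0.125 J/(g·°C)

q_gained = (189.7 × 1.91 + 129.0) × (23.8 − 19.1) = 2309 J
q_lost = 171.8 × c × (131.0 − 23.8) = 18416.96 c
Set equal: c = 2309 / 18416.96 = 0.125 J/(g·°C)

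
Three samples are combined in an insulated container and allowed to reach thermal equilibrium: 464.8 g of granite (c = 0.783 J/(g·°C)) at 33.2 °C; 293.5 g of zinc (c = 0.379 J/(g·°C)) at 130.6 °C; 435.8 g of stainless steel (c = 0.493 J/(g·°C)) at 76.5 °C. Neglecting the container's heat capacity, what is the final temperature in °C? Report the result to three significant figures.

Σ mᵢcᵢ(T − Tᵢ) = 0  ⇒  T = Σ mᵢcᵢTᵢ / Σ mᵢcᵢ
Σ mᵢcᵢ = 464.8×0.783 + 293.5×0.379 + 435.8×0.493 = 690.0243
Σ mᵢcᵢTᵢ = 363.9384×33.2 + 111.2365×130.6 + 214.8494×76.5 = 43046
T = 43046 / 690.0243 = 62.38 °C

T_f = 62.4 °C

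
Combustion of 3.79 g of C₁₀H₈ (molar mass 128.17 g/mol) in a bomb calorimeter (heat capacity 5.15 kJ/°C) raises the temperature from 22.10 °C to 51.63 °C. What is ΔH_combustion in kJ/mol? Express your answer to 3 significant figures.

ΔT = 51.63 − 22.10 = 29.53 °C
q_cal = C_cal × ΔT = 5.15 × 29.53 = 152.0795 kJ
n = 3.79 / 128.17 = 0.02957 mol
q_rxn = −q_cal = -152.0795 kJ
ΔH = -152.0795 / 0.02957 = -5143 kJ/mol

ΔH = -5140 kJ/mol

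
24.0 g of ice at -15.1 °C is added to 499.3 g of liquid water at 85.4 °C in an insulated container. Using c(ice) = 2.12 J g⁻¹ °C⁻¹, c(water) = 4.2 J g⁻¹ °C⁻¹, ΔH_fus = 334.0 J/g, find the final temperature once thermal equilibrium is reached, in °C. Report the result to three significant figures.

Heat to bring ice to 0 °C and melt it: q₁ = 24.0×2.12×15.1 + 24.0×334.0 = 8784.3 J
Heat the water can supply cooling to 0 °C: 499.3×4.2×85.4 = 179089 J > q₁, so all ice melts.
Energy balance: 499.3×4.2×(85.4 − T) = 8784.3 + 24.0×4.2×(T − 0)
2097.06(85.4 − T) = 8784.3 + 100.8 T
179089 − 8784.3 = 2197.86 T
T = 170304.7 / 2197.86 = 77.49 °C

T_f = 77.5 °C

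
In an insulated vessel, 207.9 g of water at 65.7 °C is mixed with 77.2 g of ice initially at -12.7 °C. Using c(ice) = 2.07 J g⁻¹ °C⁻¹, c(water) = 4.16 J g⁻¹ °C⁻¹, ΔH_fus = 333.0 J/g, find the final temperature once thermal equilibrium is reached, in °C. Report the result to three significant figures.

T_f = 24.5 °C

Heat to bring ice to 0 °C and melt it: q₁ = 77.2×2.07×12.7 + 77.2×333.0 = 27737 J
Heat the water can supply cooling to 0 °C: 207.9×4.16×65.7 = 56821.6 J > q₁, so all ice melts.
Energy balance: 207.9×4.16×(65.7 − T) = 27737 + 77.2×4.16×(T − 0)
864.864(65.7 − T) = 27737 + 321.152 T
56821.6 − 27737 = 1186.016 T
T = 29084.6 / 1186.016 = 24.52 °C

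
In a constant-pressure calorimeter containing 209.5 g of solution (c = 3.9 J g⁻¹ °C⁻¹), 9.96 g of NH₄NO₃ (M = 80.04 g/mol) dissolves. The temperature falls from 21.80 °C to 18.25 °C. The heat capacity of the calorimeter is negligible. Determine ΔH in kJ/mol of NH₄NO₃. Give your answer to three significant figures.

|ΔT| = |18.25 − 21.80| = 3.55 °C
|q_surr| = (209.5 × 3.9) × 3.55 = 817.05 × 3.55 = 2901 J
n(NH₄NO₃) = 9.96 / 80.04 = 0.1244 mol
Temperature fell, so q_rxn = +|q_surr| = 2.901 kJ
ΔH = q_rxn / n = 23.32 kJ/mol

ΔH = 23.3 kJ/mol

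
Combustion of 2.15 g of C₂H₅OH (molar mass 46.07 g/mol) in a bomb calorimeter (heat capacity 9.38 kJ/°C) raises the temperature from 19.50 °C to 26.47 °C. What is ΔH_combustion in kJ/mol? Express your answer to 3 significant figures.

ΔT = 26.47 − 19.50 = 6.97 °C
q_cal = C_cal × ΔT = 9.38 × 6.97 = 65.3786 kJ
n = 2.15 / 46.07 = 0.04667 mol
q_rxn = −q_cal = -65.3786 kJ
ΔH = -65.3786 / 0.04667 = -1401 kJ/mol

ΔH = -1400 kJ/mol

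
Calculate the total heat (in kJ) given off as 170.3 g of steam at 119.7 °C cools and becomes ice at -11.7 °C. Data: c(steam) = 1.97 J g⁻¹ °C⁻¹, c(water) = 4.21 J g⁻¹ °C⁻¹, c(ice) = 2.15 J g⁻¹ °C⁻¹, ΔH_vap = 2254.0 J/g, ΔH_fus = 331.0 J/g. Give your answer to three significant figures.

q1 (cool steam 119.7→100 °C): 170.3 × 1.97 × 19.7 = 6609 J
q2 (condense at 100 °C): 170.3 × 2254.0 = 383856 J
q3 (cool water 100→0 °C): 170.3 × 4.21 × 100.0 = 71696 J
q4 (freeze at 0 °C): 170.3 × 331.0 = 56369 J
q5 (cool ice 0→-11.7 °C): 170.3 × 2.15 × 11.7 = 4284 J
Total: 6609 + 383856 + 71696 + 56369 + 4284 = 522814 J = 523 kJ

q = 523 kJ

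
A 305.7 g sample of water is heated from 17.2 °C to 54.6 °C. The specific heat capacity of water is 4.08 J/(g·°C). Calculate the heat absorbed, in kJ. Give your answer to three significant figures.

q = 46.6 kJ

q = m c ΔT = 305.7 × 4.08 × (54.6 − 17.2)
q = 305.7 × 4.08 × 37.4 = 46647 J = 46.6 kJ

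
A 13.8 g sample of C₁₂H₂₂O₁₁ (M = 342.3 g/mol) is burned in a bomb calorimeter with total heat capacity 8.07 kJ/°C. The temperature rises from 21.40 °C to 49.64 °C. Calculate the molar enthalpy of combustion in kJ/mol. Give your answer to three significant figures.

ΔT = 49.64 − 21.40 = 28.24 °C
q_cal = C_cal × ΔT = 8.07 × 28.24 = 227.8968 kJ
n = 13.8 / 342.3 = 0.04032 mol
q_rxn = −q_cal = -227.8968 kJ
ΔH = -227.8968 / 0.04032 = -5652 kJ/mol

ΔH = -5650 kJ/mol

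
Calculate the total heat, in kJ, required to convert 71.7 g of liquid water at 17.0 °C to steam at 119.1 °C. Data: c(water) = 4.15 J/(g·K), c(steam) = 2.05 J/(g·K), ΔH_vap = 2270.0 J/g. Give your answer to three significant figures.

q = 190 kJ

q1 (heat water 17.0→100.0 °C): 71.7 × 4.15 × 83.0 = 24697 J
q2 (vaporize at 100 °C): 71.7 × 2270.0 = 162759 J
q3 (heat steam 100.0→119.1 °C): 71.7 × 2.05 × 19.1 = 2807 J
Total: 24697 + 162759 + 2807 = 190263 J = 190 kJ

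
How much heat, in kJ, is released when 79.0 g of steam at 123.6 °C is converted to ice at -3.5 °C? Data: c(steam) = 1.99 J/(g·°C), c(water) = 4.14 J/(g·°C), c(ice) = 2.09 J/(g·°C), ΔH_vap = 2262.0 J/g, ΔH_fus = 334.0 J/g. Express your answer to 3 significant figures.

q = 242 kJ

q1 (cool steam 123.6→100 °C): 79.0 × 1.99 × 23.6 = 3710 J
q2 (condense at 100 °C): 79.0 × 2262.0 = 178698 J
q3 (cool water 100→0 °C): 79.0 × 4.14 × 100.0 = 32706 J
q4 (freeze at 0 °C): 79.0 × 334.0 = 26386 J
q5 (cool ice 0→-3.5 °C): 79.0 × 2.09 × 3.5 = 578 J
Total: 3710 + 178698 + 32706 + 26386 + 578 = 242078 J = 242 kJ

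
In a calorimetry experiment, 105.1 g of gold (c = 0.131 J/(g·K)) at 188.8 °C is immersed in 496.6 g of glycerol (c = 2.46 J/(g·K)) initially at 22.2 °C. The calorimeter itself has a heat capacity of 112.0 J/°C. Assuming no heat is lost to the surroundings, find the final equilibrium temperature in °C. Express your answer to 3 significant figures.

T_f = 23.9 °C

Heat lost by gold = heat gained by glycerol + calorimeter.
(105.1)(0.131)(188.8 − T) = [(496.6)(2.46) + 112.0](T − 22.2)
13.7681 (188.8 − T) = 1333.636 (T − 22.2)
2599.4 − 13.7681 T = 1333.636 T − 29607
32206.4 = 1347.4041 T
T = 23.90 °C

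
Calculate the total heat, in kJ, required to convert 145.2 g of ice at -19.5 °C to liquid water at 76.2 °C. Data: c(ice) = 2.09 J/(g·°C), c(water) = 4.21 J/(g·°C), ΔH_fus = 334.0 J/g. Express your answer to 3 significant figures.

q1 (heat ice -19.5→0.0 °C): 145.2 × 2.09 × 19.5 = 5918 J
q2 (melt at 0 °C): 145.2 × 334.0 = 48497 J
q3 (heat water 0.0→76.2 °C): 145.2 × 4.21 × 76.2 = 46580 J
Total: 5918 + 48497 + 46580 = 100995 J = 101 kJ

q = 101 kJ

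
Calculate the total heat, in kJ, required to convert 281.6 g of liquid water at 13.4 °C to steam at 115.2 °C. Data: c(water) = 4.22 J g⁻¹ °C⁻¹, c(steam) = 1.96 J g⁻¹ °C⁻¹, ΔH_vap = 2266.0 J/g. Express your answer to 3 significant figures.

q1 (heat water 13.4→100.0 °C): 281.6 × 4.22 × 86.6 = 102911 J
q2 (vaporize at 100 °C): 281.6 × 2266.0 = 638106 J
q3 (heat steam 100.0→115.2 °C): 281.6 × 1.96 × 15.2 = 8389 J
Total: 102911 + 638106 + 8389 = 749406 J = 749 kJ

q = 749 kJ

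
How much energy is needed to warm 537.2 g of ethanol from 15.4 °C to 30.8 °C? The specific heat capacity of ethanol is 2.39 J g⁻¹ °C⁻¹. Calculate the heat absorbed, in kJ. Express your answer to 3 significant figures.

q = m c ΔT = 537.2 × 2.39 × (30.8 − 15.4)
q = 537.2 × 2.39 × 15.4 = 19770 J = 19.8 kJ

q = 19.8 kJ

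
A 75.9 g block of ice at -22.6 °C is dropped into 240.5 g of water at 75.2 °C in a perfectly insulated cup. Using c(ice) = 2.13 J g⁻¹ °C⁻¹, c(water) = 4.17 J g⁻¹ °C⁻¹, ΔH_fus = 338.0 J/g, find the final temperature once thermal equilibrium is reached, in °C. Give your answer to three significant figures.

T_f = 34.9 °C

Heat to bring ice to 0 °C and melt it: q₁ = 75.9×2.13×22.6 + 75.9×338.0 = 29308 J
Heat the water can supply cooling to 0 °C: 240.5×4.17×75.2 = 75417.0 J > q₁, so all ice melts.
Energy balance: 240.5×4.17×(75.2 − T) = 29308 + 75.9×4.17×(T − 0)
1002.885(75.2 − T) = 29308 + 316.503 T
75417.0 − 29308 = 1319.388 T
T = 46109.0 / 1319.388 = 34.947 °C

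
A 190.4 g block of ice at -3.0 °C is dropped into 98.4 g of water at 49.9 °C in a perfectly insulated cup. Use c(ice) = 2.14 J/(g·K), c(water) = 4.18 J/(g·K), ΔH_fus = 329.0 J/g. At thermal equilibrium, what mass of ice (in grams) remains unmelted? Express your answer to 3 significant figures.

Heat to warm all ice to 0 °C: 190.4×2.14×3.0 = 1222.4 J
Heat released by water cooling to 0 °C: 98.4×4.18×49.9 = 20524 J
20524 J < 1222.4 + 190.4×329.0 = 63864.0 J, so not all ice melts; final T = 0 °C.
Heat left for melting: 20524 − 1222.4 = 19301.6 J
Mass melted = 19301.6 / 329.0 = 58.67 g
Ice remaining = 190.4 − 58.67 = 131.73 g

m_ice remaining = 132 g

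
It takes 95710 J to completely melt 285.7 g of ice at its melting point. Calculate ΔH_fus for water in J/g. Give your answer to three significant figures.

ΔH_fus = 335 J/g

ΔH_fus = q / m = 95710 / 285.7 = 335 J/g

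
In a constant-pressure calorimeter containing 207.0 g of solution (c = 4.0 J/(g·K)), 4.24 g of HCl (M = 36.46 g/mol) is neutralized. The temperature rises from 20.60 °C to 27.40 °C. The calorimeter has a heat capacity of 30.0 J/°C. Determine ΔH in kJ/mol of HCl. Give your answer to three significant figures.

|ΔT| = |27.40 − 20.60| = 6.80 °C
|q_surr| = (207.0 × 4.0 + 30.0) × 6.80 = 858 × 6.80 = 5834 J
n(HCl) = 4.24 / 36.46 = 0.1163 mol
Temperature rose, so q_rxn = −|q_surr| = -5.834 kJ
ΔH = q_rxn / n = -50.16 kJ/mol

ΔH = -50.2 kJ/mol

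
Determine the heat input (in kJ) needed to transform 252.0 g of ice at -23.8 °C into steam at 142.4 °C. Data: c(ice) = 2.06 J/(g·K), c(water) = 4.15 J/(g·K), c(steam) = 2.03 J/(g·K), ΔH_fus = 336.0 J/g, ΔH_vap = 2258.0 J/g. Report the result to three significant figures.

q = 792 kJ

q1 (heat ice -23.8→0.0 °C): 252.0 × 2.06 × 23.8 = 12355 J
q2 (melt at 0 °C): 252.0 × 336.0 = 84672 J
q3 (heat water 0.0→100.0 °C): 252.0 × 4.15 × 100.0 = 104580 J
q4 (vaporize at 100 °C): 252.0 × 2258.0 = 569016 J
q5 (heat steam 100.0→142.4 °C): 252.0 × 2.03 × 42.4 = 21690 J
Total: 12355 + 84672 + 104580 + 569016 + 21690 = 792313 J = 792 kJ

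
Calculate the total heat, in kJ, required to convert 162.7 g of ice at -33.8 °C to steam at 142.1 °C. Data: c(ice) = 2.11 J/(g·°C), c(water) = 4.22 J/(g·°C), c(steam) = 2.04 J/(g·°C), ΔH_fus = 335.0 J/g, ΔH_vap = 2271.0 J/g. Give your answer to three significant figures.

q = 518 kJ

q1 (heat ice -33.8→0.0 °C): 162.7 × 2.11 × 33.8 = 11603 J
q2 (melt at 0 °C): 162.7 × 335.0 = 54505 J
q3 (heat water 0.0→100.0 °C): 162.7 × 4.22 × 100.0 = 68659 J
q4 (vaporize at 100 °C): 162.7 × 2271.0 = 369492 J
q5 (heat steam 100.0→142.1 °C): 162.7 × 2.04 × 42.1 = 13973 J
Total: 11603 + 54505 + 68659 + 369492 + 13973 = 518232 J = 518 kJ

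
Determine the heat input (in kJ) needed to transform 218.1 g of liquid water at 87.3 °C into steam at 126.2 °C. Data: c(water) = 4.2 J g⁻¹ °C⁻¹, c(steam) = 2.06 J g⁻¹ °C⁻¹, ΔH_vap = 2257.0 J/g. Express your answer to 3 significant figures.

q1 (heat water 87.3→100.0 °C): 218.1 × 4.2 × 12.7 = 11633 J
q2 (vaporize at 100 °C): 218.1 × 2257.0 = 492252 J
q3 (heat steam 100.0→126.2 °C): 218.1 × 2.06 × 26.2 = 11771 J
Total: 11633 + 492252 + 11771 = 515656 J = 516 kJ

q = 516 kJ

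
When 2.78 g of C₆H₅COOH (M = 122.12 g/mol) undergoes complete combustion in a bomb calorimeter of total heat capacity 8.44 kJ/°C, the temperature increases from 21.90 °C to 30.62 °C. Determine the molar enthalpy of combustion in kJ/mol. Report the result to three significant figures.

ΔH = -3230 kJ/mol

ΔT = 30.62 − 21.90 = 8.72 °C
q_cal = C_cal × ΔT = 8.44 × 8.72 = 73.5968 kJ
n = 2.78 / 122.12 = 0.02276 mol
q_rxn = −q_cal = -73.5968 kJ
ΔH = -73.5968 / 0.02276 = -3234 kJ/mol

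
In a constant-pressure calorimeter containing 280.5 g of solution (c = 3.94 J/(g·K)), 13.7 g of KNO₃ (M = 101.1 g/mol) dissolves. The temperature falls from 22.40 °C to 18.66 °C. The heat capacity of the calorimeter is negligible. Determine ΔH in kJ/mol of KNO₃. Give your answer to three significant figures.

ΔH = 30.5 kJ/mol

|ΔT| = |18.66 − 22.40| = 3.74 °C
|q_surr| = (280.5 × 3.94) × 3.74 = 1105.17 × 3.74 = 4133 J
n(KNO₃) = 13.7 / 101.1 = 0.1355 mol
Temperature fell, so q_rxn = +|q_surr| = 4.133 kJ
ΔH = q_rxn / n = 30.50 kJ/mol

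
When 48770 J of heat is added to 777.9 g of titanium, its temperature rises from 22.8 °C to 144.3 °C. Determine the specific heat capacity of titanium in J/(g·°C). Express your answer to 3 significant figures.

c = 0.516 J/(g·°C)

c = q / (m ΔT) = 48770 / (777.9 × 121.5)
c = 48770 / 94514.85 = 0.516 J/(g·°C)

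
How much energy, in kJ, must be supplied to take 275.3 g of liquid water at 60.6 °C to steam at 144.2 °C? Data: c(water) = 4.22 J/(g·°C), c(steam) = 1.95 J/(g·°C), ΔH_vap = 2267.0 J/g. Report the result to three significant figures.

q = 694 kJ

q1 (heat water 60.6→100.0 °C): 275.3 × 4.22 × 39.4 = 45774 J
q2 (vaporize at 100 °C): 275.3 × 2267.0 = 624105 J
q3 (heat steam 100.0→144.2 °C): 275.3 × 1.95 × 44.2 = 23728 J
Total: 45774 + 624105 + 23728 = 693607 J = 694 kJ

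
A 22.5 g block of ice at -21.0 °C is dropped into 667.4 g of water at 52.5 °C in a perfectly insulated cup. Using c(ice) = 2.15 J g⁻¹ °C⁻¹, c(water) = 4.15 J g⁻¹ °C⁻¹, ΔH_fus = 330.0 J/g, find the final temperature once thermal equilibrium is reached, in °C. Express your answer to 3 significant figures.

T_f = 47.8 °C

Heat to bring ice to 0 °C and melt it: q₁ = 22.5×2.15×21.0 + 22.5×330.0 = 8440.9 J
Heat the water can supply cooling to 0 °C: 667.4×4.15×52.5 = 145410 J > q₁, so all ice melts.
Energy balance: 667.4×4.15×(52.5 − T) = 8440.9 + 22.5×4.15×(T − 0)
2769.71(52.5 − T) = 8440.9 + 93.375 T
145410 − 8440.9 = 2863.085 T
T = 136969.1 / 2863.085 = 47.84 °C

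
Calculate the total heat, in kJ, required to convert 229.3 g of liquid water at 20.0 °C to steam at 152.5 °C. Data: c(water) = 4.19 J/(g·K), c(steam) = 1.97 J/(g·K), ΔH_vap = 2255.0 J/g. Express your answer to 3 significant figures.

q = 618 kJ

q1 (heat water 20.0→100.0 °C): 229.3 × 4.19 × 80.0 = 76861 J
q2 (vaporize at 100 °C): 229.3 × 2255.0 = 517072 J
q3 (heat steam 100.0→152.5 °C): 229.3 × 1.97 × 52.5 = 23715 J
Total: 76861 + 517072 + 23715 = 617648 J = 618 kJ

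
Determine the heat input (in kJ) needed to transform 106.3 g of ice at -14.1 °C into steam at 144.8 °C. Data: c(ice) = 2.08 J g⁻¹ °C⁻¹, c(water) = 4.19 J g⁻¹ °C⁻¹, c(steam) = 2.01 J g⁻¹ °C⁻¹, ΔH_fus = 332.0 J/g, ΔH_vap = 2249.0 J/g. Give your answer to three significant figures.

q = 332 kJ

q1 (heat ice -14.1→0.0 °C): 106.3 × 2.08 × 14.1 = 3118 J
q2 (melt at 0 °C): 106.3 × 332.0 = 35292 J
q3 (heat water 0.0→100.0 °C): 106.3 × 4.19 × 100.0 = 44540 J
q4 (vaporize at 100 °C): 106.3 × 2249.0 = 239069 J
q5 (heat steam 100.0→144.8 °C): 106.3 × 2.01 × 44.8 = 9572 J
Total: 3118 + 35292 + 44540 + 239069 + 9572 = 331591 J = 332 kJ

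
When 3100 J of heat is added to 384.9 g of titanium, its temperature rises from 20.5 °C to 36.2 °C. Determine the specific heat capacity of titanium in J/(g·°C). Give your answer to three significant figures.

c = 0.513 J/(g·°C)

c = q / (m ΔT) = 3100 / (384.9 × 15.7)
c = 3100 / 6042.93 = 0.513 J/(g·°C)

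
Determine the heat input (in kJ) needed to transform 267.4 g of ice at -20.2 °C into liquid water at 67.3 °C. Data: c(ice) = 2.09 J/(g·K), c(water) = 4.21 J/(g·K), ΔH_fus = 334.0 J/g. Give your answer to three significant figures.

q1 (heat ice -20.2→0.0 °C): 267.4 × 2.09 × 20.2 = 11289 J
q2 (melt at 0 °C): 267.4 × 334.0 = 89312 J
q3 (heat water 0.0→67.3 °C): 267.4 × 4.21 × 67.3 = 75763 J
Total: 11289 + 89312 + 75763 = 176364 J = 176 kJ

q = 176 kJ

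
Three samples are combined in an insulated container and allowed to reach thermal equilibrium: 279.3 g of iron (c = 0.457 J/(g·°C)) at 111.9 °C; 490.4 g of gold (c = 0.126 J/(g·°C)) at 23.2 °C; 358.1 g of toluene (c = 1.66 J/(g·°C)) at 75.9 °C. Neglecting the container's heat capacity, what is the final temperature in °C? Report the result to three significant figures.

T_f = 77.6 °C

Σ mᵢcᵢ(T − Tᵢ) = 0  ⇒  T = Σ mᵢcᵢTᵢ / Σ mᵢcᵢ
Σ mᵢcᵢ = 279.3×0.457 + 490.4×0.126 + 358.1×1.66 = 783.8765
Σ mᵢcᵢTᵢ = 127.6401×111.9 + 61.7904×23.2 + 594.446×75.9 = 60835
T = 60835 / 783.8765 = 77.61 °C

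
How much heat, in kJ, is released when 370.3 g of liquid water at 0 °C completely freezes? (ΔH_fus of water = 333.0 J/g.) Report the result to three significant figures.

q = 123 kJ

q = m × ΔH_fus = 370.3 × 333.0 = 123300 J = 123 kJ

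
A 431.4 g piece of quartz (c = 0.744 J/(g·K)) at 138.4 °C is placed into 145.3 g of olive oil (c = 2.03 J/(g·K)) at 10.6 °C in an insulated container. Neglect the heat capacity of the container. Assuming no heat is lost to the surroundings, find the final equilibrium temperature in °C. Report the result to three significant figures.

T_f = 77.2 °C

Heat lost by quartz = heat gained by olive oil.
(431.4)(0.744)(138.4 − T) = (145.3)(2.03)(T − 10.6)
320.9616 (138.4 − T) = 294.959 (T − 10.6)
44421 − 320.9616 T = 294.959 T − 3126.6
47547.6 = 615.9206 T
T = 77.20 °C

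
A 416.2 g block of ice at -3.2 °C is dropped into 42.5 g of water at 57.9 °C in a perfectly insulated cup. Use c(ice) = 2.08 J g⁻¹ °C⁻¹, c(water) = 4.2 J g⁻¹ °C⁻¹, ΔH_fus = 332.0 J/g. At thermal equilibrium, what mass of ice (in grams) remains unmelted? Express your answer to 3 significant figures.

Heat to warm all ice to 0 °C: 416.2×2.08×3.2 = 2770.2 J
Heat released by water cooling to 0 °C: 42.5×4.2×57.9 = 10335 J
10335 J < 2770.2 + 416.2×332.0 = 140948.6 J, so not all ice melts; final T = 0 °C.
Heat left for melting: 10335 − 2770.2 = 7564.8 J
Mass melted = 7564.8 / 332.0 = 22.79 g
Ice remaining = 416.2 − 22.79 = 393.41 g

m_ice remaining = 393 g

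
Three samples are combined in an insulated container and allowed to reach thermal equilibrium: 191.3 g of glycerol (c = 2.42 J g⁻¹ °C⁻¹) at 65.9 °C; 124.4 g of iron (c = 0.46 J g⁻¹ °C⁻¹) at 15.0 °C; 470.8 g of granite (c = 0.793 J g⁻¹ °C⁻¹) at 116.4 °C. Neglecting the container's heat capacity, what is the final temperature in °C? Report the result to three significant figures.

Σ mᵢcᵢ(T − Tᵢ) = 0  ⇒  T = Σ mᵢcᵢTᵢ / Σ mᵢcᵢ
Σ mᵢcᵢ = 191.3×2.42 + 124.4×0.46 + 470.8×0.793 = 893.5144
Σ mᵢcᵢTᵢ = 462.946×65.9 + 57.224×15.0 + 373.3444×116.4 = 74824
T = 74824 / 893.5144 = 83.74 °C

T_f = 83.7 °C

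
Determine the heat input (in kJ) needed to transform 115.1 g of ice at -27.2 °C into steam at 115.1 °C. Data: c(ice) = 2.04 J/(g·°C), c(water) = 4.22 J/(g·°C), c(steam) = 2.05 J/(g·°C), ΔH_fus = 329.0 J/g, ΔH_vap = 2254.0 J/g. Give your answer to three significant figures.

q1 (heat ice -27.2→0.0 °C): 115.1 × 2.04 × 27.2 = 6387 J
q2 (melt at 0 °C): 115.1 × 329.0 = 37868 J
q3 (heat water 0.0→100.0 °C): 115.1 × 4.22 × 100.0 = 48572 J
q4 (vaporize at 100 °C): 115.1 × 2254.0 = 259435 J
q5 (heat steam 100.0→115.1 °C): 115.1 × 2.05 × 15.1 = 3563 J
Total: 6387 + 37868 + 48572 + 259435 + 3563 = 355825 J = 356 kJ

q = 356 kJ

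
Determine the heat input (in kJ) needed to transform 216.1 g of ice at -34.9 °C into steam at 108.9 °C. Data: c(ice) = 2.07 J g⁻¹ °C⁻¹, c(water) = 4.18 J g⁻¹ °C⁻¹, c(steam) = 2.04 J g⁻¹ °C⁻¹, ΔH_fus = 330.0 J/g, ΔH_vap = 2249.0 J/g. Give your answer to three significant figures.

q1 (heat ice -34.9→0.0 °C): 216.1 × 2.07 × 34.9 = 15612 J
q2 (melt at 0 °C): 216.1 × 330.0 = 71313 J
q3 (heat water 0.0→100.0 °C): 216.1 × 4.18 × 100.0 = 90330 J
q4 (vaporize at 100 °C): 216.1 × 2249.0 = 486009 J
q5 (heat steam 100.0→108.9 °C): 216.1 × 2.04 × 8.9 = 3924 J
Total: 15612 + 71313 + 90330 + 486009 + 3924 = 667188 J = 667 kJ

q = 667 kJ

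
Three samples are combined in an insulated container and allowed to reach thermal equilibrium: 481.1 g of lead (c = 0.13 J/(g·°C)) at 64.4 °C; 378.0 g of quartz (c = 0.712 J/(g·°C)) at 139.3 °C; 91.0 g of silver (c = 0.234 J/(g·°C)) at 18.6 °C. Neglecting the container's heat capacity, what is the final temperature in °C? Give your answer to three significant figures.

Σ mᵢcᵢ(T − Tᵢ) = 0  ⇒  T = Σ mᵢcᵢTᵢ / Σ mᵢcᵢ
Σ mᵢcᵢ = 481.1×0.13 + 378.0×0.712 + 91.0×0.234 = 352.973
Σ mᵢcᵢTᵢ = 62.543×64.4 + 269.136×139.3 + 21.294×18.6 = 41914
T = 41914 / 352.973 = 118.7 °C

T_f = 119 °C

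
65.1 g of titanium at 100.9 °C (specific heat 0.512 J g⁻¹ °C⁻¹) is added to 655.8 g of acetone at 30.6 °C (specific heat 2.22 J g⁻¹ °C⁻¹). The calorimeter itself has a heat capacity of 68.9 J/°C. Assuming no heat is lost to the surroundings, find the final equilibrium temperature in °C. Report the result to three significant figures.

T_f = 32.1 °C

Heat lost by titanium = heat gained by acetone + calorimeter.
(65.1)(0.512)(100.9 − T) = [(655.8)(2.22) + 68.9](T − 30.6)
33.3312 (100.9 − T) = 1524.776 (T − 30.6)
3363.1 − 33.3312 T = 1524.776 T − 46658
50021.1 = 1558.1072 T
T = 32.10 °C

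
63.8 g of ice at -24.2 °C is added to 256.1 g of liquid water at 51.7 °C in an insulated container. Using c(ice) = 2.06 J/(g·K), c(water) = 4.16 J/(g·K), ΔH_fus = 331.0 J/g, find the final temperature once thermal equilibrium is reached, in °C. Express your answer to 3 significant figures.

Heat to bring ice to 0 °C and melt it: q₁ = 63.8×2.06×24.2 + 63.8×331.0 = 24298 J
Heat the water can supply cooling to 0 °C: 256.1×4.16×51.7 = 55079.9 J > q₁, so all ice melts.
Energy balance: 256.1×4.16×(51.7 − T) = 24298 + 63.8×4.16×(T − 0)
1065.376(51.7 − T) = 24298 + 265.408 T
55079.9 − 24298 = 1330.784 T
T = 30781.9 / 1330.784 = 23.13 °C

T_f = 23.1 °C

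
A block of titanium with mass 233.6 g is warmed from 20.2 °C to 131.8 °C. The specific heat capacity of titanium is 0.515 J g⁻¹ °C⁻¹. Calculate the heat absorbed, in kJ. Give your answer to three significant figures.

q = 13.4 kJ

q = m c ΔT = 233.6 × 0.515 × (131.8 − 20.2)
q = 233.6 × 0.515 × 111.6 = 13430 J = 13.4 kJ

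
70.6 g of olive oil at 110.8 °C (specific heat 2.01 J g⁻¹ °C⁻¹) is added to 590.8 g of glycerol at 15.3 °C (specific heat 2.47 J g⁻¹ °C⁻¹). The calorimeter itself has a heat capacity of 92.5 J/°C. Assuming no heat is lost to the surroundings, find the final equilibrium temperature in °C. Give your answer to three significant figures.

Heat lost by olive oil = heat gained by glycerol + calorimeter.
(70.6)(2.01)(110.8 − T) = [(590.8)(2.47) + 92.5](T − 15.3)
141.906 (110.8 − T) = 1551.776 (T − 15.3)
15723 − 141.906 T = 1551.776 T − 23742
39465 = 1693.682 T
T = 23.30 °C

T_f = 23.3 °C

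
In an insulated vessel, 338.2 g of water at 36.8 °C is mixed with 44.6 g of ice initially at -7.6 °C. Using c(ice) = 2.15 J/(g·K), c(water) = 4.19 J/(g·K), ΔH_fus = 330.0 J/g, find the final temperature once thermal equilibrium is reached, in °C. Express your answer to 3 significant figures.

Heat to bring ice to 0 °C and melt it: q₁ = 44.6×2.15×7.6 + 44.6×330.0 = 15447 J
Heat the water can supply cooling to 0 °C: 338.2×4.19×36.8 = 52147.7 J > q₁, so all ice melts.
Energy balance: 338.2×4.19×(36.8 − T) = 15447 + 44.6×4.19×(T − 0)
1417.058(36.8 − T) = 15447 + 186.874 T
52147.7 − 15447 = 1603.932 T
T = 36700.7 / 1603.932 = 22.88 °C

T_f = 22.9 °C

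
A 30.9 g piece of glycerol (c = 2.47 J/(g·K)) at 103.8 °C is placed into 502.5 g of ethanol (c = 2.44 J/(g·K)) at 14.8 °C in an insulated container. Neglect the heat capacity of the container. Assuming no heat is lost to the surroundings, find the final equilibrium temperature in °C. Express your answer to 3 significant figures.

T_f = 20.0 °C

Heat lost by glycerol = heat gained by ethanol.
(30.9)(2.47)(103.8 − T) = (502.5)(2.44)(T − 14.8)
76.323 (103.8 − T) = 1226.1 (T − 14.8)
7922.3 − 76.323 T = 1226.1 T − 18146
26068.3 = 1302.423 T
T = 20.02 °C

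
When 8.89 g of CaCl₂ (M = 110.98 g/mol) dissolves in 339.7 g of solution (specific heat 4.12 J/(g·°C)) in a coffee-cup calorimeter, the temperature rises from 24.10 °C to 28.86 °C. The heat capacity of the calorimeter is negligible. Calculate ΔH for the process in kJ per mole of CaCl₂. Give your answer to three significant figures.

|ΔT| = |28.86 − 24.10| = 4.76 °C
|q_surr| = (339.7 × 4.12) × 4.76 = 1399.564 × 4.76 = 6662 J
n(CaCl₂) = 8.89 / 110.98 = 0.08010 mol
Temperature rose, so q_rxn = −|q_surr| = -6.662 kJ
ΔH = q_rxn / n = -83.17 kJ/mol

ΔH = -83.2 kJ/mol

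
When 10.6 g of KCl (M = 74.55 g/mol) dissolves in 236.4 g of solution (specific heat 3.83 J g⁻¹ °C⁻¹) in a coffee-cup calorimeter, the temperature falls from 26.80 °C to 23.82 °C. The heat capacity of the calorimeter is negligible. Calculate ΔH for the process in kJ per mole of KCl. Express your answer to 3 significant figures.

|ΔT| = |23.82 − 26.80| = 2.98 °C
|q_surr| = (236.4 × 3.83) × 2.98 = 905.412 × 2.98 = 2698 J
n(KCl) = 10.6 / 74.55 = 0.1422 mol
Temperature fell, so q_rxn = +|q_surr| = 2.698 kJ
ΔH = q_rxn / n = 18.97 kJ/mol

ΔH = 19.0 kJ/mol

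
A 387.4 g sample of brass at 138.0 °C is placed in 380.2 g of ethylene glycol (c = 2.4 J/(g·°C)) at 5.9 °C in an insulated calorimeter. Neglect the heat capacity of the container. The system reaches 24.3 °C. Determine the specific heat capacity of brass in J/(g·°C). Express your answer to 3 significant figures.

q_gained = (380.2 × 2.4) × (24.3 − 5.9) = 16790 J
q_lost = 387.4 × c × (138.0 − 24.3) = 44047.38 c
Set equal: c = 16790 / 44047.38 = 0.381 J/(g·°C)

c = 0.381 J/(g·°C)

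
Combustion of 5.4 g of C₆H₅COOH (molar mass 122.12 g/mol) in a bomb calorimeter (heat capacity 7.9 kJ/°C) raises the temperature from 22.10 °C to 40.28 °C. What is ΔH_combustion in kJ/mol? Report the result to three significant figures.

ΔT = 40.28 − 22.10 = 18.18 °C
q_cal = C_cal × ΔT = 7.9 × 18.18 = 143.622 kJ
n = 5.4 / 122.12 = 0.04422 mol
q_rxn = −q_cal = -143.622 kJ
ΔH = -143.622 / 0.04422 = -3248 kJ/mol

ΔH = -3250 kJ/mol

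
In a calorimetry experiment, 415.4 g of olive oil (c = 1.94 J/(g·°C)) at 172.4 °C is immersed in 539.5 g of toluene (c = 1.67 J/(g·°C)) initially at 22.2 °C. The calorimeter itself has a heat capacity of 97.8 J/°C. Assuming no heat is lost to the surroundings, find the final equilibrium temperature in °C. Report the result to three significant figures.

T_f = 89.3 °C

Heat lost by olive oil = heat gained by toluene + calorimeter.
(415.4)(1.94)(172.4 − T) = [(539.5)(1.67) + 97.8](T − 22.2)
805.876 (172.4 − T) = 998.765 (T − 22.2)
138930 − 805.876 T = 998.765 T − 22173
161103 = 1804.641 T
T = 89.27 °C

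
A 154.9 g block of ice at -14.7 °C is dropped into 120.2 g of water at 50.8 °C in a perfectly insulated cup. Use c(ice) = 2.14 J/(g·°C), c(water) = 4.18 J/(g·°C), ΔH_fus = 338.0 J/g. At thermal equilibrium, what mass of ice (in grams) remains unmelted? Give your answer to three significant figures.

m_ice remaining = 93.8 g

Heat to warm all ice to 0 °C: 154.9×2.14×14.7 = 4872.8 J
Heat released by water cooling to 0 °C: 120.2×4.18×50.8 = 25524 J
25524 J < 4872.8 + 154.9×338.0 = 57229.0 J, so not all ice melts; final T = 0 °C.
Heat left for melting: 25524 − 4872.8 = 20651.2 J
Mass melted = 20651.2 / 338.0 = 61.10 g
Ice remaining = 154.9 − 61.10 = 93.80 g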